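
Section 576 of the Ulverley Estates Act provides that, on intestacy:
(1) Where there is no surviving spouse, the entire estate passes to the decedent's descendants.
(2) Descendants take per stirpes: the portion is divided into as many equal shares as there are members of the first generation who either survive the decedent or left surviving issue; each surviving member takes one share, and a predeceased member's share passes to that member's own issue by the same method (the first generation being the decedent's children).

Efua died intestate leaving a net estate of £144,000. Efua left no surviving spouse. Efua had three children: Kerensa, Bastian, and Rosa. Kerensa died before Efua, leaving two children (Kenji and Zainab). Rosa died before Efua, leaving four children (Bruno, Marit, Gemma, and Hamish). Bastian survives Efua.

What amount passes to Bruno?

The entire £144,000 passes to the descendants.
That amount (£144,000) is divided into 3 shares of £48,000: Bastian takes £48,000; Kerensa's £48,000 share passes to Kerensa's issue; Rosa's £48,000 share passes to Rosa's issue.
Kerensa's share (£48,000) is divided into 2 shares of £24,000: Kenji and Zainab each take £24,000.
Rosa's share (£48,000) is divided into 4 shares of £12,000: Bruno, Marit, Gemma, and Hamish each take £12,000.

Bruno receives £12,000.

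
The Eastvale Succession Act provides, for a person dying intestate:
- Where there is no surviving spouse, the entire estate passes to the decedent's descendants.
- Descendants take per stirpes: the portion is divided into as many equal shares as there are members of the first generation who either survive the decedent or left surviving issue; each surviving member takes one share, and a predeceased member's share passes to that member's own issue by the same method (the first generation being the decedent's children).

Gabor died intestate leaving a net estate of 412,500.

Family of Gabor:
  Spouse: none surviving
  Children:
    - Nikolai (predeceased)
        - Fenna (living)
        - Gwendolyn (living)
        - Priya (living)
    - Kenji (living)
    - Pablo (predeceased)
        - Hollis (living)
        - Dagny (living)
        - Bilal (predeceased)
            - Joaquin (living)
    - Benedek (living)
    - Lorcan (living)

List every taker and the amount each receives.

The entire 412,500 passes to the descendants.
That amount (412,500) is divided into 5 shares of 82,500: Kenji, Benedek, and Lorcan each take 82,500; Nikolai's 82,500 share passes to Nikolai's issue; Pablo's 82,500 share passes to Pablo's issue.
Nikolai's share (82,500) is divided into 3 shares of 27,500: Fenna, Gwendolyn, and Priya each take 27,500.
Pablo's share (82,500) is divided into 3 shares of 27,500: Hollis and Dagny each take 27,500; Bilal's 27,500 share passes to Bilal's issue.
Bilal's share (27,500) passes entirely to Joaquin.

Fenna: 27,500; Gwendolyn: 27,500; Priya: 27,500; Kenji: 82,500; Hollis: 27,500; Dagny: 27,500; Joaquin: 27,500; Benedek: 82,500; Lorcan: 82,500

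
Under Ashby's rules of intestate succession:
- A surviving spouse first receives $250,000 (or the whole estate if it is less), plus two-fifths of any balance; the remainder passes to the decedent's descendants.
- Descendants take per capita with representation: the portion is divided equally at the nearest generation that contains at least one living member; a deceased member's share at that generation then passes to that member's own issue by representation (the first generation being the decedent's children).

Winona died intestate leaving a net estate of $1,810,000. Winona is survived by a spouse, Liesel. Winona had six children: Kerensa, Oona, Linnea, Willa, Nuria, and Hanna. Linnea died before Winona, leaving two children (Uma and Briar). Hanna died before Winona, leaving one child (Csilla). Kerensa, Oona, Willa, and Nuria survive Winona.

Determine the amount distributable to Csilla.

Liesel first takes $250,000, leaving a balance of $1,560,000. Liesel then takes two-fifths of the balance ($624,000), for a total of $874,000. The remaining $936,000 passes to the descendants.
The descendants' portion ($936,000) is divided into 6 shares of $156,000: Kerensa, Oona, Willa, and Nuria each take $156,000; Linnea's $156,000 share passes to Linnea's issue; Hanna's $156,000 share passes to Hanna's issue.
Linnea's share ($156,000) is divided into 2 shares of $78,000: Uma and Briar each take $78,000.
Hanna's share ($156,000) passes entirely to Csilla.

Csilla receives $156,000.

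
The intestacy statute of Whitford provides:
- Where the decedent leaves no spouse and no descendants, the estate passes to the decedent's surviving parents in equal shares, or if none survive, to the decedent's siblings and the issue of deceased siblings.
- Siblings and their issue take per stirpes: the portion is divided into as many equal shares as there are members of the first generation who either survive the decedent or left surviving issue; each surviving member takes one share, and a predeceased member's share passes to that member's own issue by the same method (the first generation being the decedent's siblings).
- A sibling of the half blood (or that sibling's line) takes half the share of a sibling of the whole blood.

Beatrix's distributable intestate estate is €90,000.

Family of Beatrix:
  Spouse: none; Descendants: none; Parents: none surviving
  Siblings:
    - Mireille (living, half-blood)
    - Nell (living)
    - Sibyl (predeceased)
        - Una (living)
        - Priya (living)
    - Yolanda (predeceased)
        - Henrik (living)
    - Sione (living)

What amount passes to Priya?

Priya receives €10,000.

The entire €90,000 passes to the siblings and their issue.
Counting each half-blood sibling's line as half a unit, there are 9/2 units in €90,000, so one unit is €20,000. Whole-blood lines (Nell, Sibyl, Yolanda, and Sione) take €20,000 each; half-blood lines (Mireille) take €10,000 each.
Sibyl's share (€20,000) is divided into 2 shares of €10,000: Una and Priya each take €10,000.
Yolanda's share (€20,000) passes entirely to Henrik.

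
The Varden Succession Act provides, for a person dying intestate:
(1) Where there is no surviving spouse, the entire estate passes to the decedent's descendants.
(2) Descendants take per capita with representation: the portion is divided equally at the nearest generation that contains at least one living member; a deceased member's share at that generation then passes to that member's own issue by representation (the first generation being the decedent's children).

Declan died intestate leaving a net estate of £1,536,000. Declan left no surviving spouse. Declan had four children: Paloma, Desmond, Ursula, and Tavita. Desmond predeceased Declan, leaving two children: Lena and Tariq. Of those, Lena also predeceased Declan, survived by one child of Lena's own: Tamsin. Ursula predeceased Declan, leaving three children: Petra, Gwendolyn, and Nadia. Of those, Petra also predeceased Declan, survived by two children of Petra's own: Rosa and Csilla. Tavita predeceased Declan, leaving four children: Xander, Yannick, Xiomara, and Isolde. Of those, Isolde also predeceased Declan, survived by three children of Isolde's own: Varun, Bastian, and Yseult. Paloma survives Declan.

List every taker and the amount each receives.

The entire £1,536,000 passes to the descendants.
That amount (£1,536,000) is divided into 4 shares of £384,000: Paloma takes £384,000; Desmond's £384,000 share passes to Desmond's issue; Ursula's £384,000 share passes to Ursula's issue; Tavita's £384,000 share passes to Tavita's issue.
Desmond's share (£384,000) is divided into 2 shares of £192,000: Tariq takes £192,000; Lena's £192,000 share passes to Lena's issue.
Lena's share (£192,000) passes entirely to Tamsin.
Ursula's share (£384,000) is divided into 3 shares of £128,000: Gwendolyn and Nadia each take £128,000; Petra's £128,000 share passes to Petra's issue.
Petra's share (£128,000) is divided into 2 shares of £64,000: Rosa and Csilla each take £64,000.
Tavita's share (£384,000) is divided into 4 shares of £96,000: Xander, Yannick, and Xiomara each take £96,000; Isolde's £96,000 share passes to Isolde's issue.
Isolde's share (£96,000) is divided into 3 shares of £32,000: Varun, Bastian, and Yseult each take £32,000.

Paloma: £384,000; Tamsin: £192,000; Tariq: £192,000; Rosa: £64,000; Csilla: £64,000; Gwendolyn: £128,000; Nadia: £128,000; Xander: £96,000; Yannick: £96,000; Xiomara: £96,000; Varun: £32,000; Bastian: £32,000; Yseult: £32,000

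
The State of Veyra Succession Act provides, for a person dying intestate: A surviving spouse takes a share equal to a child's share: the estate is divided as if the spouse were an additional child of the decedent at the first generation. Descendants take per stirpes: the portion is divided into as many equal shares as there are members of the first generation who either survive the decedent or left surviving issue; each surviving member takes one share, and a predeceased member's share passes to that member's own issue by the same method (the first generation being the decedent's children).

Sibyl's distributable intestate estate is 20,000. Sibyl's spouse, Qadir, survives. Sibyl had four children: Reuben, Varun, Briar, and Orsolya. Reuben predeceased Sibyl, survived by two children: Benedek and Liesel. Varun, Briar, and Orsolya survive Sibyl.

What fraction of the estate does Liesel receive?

The spouse counts as an additional share at the children's level, so there are 5 primary shares of 4,000. Qadir takes one such share (4,000).
The children's combined portion (16,000) is divided into 4 shares of 4,000: Varun, Briar, and Orsolya each take 4,000; Reuben's 4,000 share passes to Reuben's issue.
Reuben's share (4,000) is divided into 2 shares of 2,000: Benedek and Liesel each take 2,000.

Liesel receives 1/10 of the estate.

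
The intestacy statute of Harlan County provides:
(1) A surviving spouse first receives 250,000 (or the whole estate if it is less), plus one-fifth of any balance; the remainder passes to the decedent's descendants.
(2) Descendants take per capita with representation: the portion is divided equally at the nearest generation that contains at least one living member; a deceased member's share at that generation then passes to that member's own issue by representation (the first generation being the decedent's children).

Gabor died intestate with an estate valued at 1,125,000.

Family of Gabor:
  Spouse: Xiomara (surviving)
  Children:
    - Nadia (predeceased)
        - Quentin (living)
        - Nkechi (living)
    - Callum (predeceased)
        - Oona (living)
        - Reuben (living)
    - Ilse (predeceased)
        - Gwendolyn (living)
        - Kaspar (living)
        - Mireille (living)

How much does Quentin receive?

Xiomara first takes 250,000, leaving a balance of 875,000. Xiomara then takes one-fifth of the balance (175,000), for a total of 425,000. The remaining 700,000 passes to the descendants.
No child survives, so the initial division is made at the grandchildren's generation.
The descendants' portion (700,000) is divided into 7 shares of 100,000: Quentin, Nkechi, Oona, Reuben, Gwendolyn, Kaspar, and Mireille each take 100,000.

Quentin receives 100,000.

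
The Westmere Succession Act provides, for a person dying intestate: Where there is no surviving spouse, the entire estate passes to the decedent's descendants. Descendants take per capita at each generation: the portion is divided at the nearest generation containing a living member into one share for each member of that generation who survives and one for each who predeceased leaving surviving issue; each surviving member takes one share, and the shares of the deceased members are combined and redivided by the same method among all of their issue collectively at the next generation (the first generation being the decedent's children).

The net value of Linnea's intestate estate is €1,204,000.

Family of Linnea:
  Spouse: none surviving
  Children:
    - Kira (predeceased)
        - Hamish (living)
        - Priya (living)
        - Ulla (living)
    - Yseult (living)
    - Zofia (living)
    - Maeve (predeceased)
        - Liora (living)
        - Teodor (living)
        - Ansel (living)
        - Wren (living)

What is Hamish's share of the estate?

Hamish receives €86,000.

The entire €1,204,000 passes to the descendants.
That amount (€1,204,000) is divided at the children's generation into 4 shares of €301,000. Yseult and Zofia each take €301,000. The 2 shares of the deceased (Kira and Maeve) are combined into a pool of €602,000.
That pool (€602,000) is divided at the grandchildren's generation equally among Hamish, Priya, Ulla, Liora, Teodor, Ansel, and Wren: €86,000 each.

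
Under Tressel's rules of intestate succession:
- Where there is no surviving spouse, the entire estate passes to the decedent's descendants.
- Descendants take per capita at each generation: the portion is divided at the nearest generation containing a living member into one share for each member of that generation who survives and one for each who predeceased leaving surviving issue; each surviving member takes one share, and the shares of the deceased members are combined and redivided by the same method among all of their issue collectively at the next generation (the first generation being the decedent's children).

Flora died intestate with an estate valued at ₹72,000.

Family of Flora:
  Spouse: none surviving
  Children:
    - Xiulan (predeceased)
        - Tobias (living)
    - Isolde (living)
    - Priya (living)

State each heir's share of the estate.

Tobias: ₹24,000; Isolde: ₹24,000; Priya: ₹24,000

The entire ₹72,000 passes to the descendants.
That amount (₹72,000) is divided at the children's generation into 3 shares of ₹24,000. Isolde and Priya each take ₹24,000. The remaining share for the deceased Xiulan (₹24,000) is carried to the next generation.
That pool (₹24,000) passes entirely to Tobias, the sole taker at the grandchildren's generation.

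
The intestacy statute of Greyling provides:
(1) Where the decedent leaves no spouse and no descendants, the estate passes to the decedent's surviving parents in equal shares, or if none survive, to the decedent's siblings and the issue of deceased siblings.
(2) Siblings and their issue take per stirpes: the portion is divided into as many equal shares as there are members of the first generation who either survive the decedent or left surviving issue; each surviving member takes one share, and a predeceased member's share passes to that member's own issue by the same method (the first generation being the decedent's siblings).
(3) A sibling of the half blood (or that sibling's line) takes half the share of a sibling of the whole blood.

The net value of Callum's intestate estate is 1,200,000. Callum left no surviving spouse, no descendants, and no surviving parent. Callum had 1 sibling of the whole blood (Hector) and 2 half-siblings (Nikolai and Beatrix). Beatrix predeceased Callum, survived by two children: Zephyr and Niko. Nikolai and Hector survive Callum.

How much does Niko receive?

The entire 1,200,000 passes to the siblings and their issue.
Counting each half-blood sibling's line as half a unit, there are 2 units in 1,200,000, so one unit is 600,000. Whole-blood lines (Hector) take 600,000 each; half-blood lines (Nikolai and Beatrix) take 300,000 each.
Beatrix's share (300,000) is divided into 2 shares of 150,000: Zephyr and Niko each take 150,000.

Niko receives 150,000.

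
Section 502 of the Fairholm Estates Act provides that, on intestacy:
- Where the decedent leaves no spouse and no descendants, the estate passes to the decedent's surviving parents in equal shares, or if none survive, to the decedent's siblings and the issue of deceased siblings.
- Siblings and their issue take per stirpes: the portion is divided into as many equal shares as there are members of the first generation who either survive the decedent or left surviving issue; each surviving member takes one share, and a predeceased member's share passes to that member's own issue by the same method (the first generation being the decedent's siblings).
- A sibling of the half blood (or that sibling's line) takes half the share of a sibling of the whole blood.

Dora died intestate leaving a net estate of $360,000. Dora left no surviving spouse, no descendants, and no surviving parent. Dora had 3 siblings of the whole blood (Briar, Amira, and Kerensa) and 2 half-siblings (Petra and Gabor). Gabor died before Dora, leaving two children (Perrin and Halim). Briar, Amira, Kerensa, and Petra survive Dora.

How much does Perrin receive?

Perrin receives $22,500.

The entire $360,000 passes to the siblings and their issue.
Counting each half-blood sibling's line as half a unit, there are 4 units in $360,000, so one unit is $90,000. Whole-blood lines (Briar, Amira, and Kerensa) take $90,000 each; half-blood lines (Petra and Gabor) take $45,000 each.
Gabor's share ($45,000) is divided into 2 shares of $22,500: Perrin and Halim each take $22,500.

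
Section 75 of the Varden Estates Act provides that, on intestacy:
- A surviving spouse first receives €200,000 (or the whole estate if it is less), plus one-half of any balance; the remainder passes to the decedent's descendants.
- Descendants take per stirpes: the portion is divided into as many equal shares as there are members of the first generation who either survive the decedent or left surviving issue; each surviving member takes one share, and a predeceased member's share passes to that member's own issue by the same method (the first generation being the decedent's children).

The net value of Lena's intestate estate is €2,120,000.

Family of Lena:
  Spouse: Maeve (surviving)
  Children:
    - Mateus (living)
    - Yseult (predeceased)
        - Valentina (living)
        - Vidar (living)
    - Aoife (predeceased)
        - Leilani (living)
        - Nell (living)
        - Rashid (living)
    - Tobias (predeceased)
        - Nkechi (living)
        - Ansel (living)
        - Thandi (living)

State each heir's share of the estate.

Maeve: €1,160,000; Mateus: €240,000; Valentina: €120,000; Vidar: €120,000; Leilani: €80,000; Nell: €80,000; Rashid: €80,000; Nkechi: €80,000; Ansel: €80,000; Thandi: €80,000

Maeve first takes €200,000, leaving a balance of €1,920,000. Maeve then takes one-half of the balance (€960,000), for a total of €1,160,000. The remaining €960,000 passes to the descendants.
The descendants' portion (€960,000) is divided into 4 shares of €240,000: Mateus takes €240,000; Yseult's €240,000 share passes to Yseult's issue; Aoife's €240,000 share passes to Aoife's issue; Tobias's €240,000 share passes to Tobias's issue.
Yseult's share (€240,000) is divided into 2 shares of €120,000: Valentina and Vidar each take €120,000.
Aoife's share (€240,000) is divided into 3 shares of €80,000: Leilani, Nell, and Rashid each take €80,000.
Tobias's share (€240,000) is divided into 3 shares of €80,000: Nkechi, Ansel, and Thandi each take €80,000.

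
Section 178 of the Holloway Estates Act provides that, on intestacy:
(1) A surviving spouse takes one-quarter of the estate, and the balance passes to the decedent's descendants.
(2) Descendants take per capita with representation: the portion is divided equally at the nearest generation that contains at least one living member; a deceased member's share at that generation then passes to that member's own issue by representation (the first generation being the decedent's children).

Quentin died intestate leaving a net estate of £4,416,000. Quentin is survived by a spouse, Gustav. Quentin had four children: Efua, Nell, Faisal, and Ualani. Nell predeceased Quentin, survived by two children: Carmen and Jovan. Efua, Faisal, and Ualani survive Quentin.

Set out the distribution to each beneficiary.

Gustav takes one-quarter of £4,416,000 = £1,104,000. The remaining £3,312,000 passes to the descendants.
The descendants' portion (£3,312,000) is divided into 4 shares of £828,000: Efua, Faisal, and Ualani each take £828,000; Nell's £828,000 share passes to Nell's issue.
Nell's share (£828,000) is divided into 2 shares of £414,000: Carmen and Jovan each take £414,000.

Gustav: £1,104,000; Efua: £828,000; Carmen: £414,000; Jovan: £414,000; Faisal: £828,000; Ualani: £828,000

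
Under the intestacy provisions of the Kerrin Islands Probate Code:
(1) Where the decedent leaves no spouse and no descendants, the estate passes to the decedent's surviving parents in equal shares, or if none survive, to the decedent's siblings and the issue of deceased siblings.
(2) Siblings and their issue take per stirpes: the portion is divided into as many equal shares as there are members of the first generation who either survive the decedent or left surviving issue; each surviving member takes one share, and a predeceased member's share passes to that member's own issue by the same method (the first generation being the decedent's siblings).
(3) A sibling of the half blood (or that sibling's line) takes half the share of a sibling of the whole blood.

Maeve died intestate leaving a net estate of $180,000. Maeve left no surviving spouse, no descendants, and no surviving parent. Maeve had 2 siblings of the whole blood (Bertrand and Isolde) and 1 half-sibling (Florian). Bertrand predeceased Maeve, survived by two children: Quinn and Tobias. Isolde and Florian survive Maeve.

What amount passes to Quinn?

The entire $180,000 passes to the siblings and their issue.
Counting each half-blood sibling's line as half a unit, there are 5/2 units in $180,000, so one unit is $72,000. Whole-blood lines (Bertrand and Isolde) take $72,000 each; half-blood lines (Florian) take $36,000 each.
Bertrand's share ($72,000) is divided into 2 shares of $36,000: Quinn and Tobias each take $36,000.

Quinn receives $36,000.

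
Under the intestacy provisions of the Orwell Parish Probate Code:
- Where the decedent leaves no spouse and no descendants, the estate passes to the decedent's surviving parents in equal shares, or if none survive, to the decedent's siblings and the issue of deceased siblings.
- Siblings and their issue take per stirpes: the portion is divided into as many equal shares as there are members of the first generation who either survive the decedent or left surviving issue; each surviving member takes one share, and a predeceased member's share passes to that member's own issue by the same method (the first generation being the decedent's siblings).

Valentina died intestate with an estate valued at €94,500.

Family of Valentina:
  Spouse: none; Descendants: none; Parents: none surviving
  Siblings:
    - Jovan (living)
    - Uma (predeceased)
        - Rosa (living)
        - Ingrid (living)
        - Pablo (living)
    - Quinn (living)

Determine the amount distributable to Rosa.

Rosa receives €10,500.

The entire €94,500 passes to the siblings and their issue.
That amount (€94,500) is divided into 3 shares of €31,500: Jovan and Quinn each take €31,500; Uma's €31,500 share passes to Uma's issue.
Uma's share (€31,500) is divided into 3 shares of €10,500: Rosa, Ingrid, and Pablo each take €10,500.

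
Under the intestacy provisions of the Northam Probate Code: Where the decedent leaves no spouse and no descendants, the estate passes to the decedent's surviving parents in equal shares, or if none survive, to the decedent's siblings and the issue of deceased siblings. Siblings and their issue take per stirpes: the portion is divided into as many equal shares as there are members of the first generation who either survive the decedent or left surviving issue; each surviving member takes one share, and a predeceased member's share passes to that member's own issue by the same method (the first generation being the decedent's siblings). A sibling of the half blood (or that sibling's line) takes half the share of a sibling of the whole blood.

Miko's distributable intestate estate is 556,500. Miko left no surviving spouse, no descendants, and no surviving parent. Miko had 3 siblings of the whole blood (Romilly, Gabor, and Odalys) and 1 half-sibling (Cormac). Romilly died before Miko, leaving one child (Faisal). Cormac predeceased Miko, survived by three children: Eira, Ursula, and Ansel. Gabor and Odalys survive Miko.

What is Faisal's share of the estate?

The entire 556,500 passes to the siblings and their issue.
Counting each half-blood sibling's line as half a unit, there are 7/2 units in 556,500, so one unit is 159,000. Whole-blood lines (Romilly, Gabor, and Odalys) take 159,000 each; half-blood lines (Cormac) take 79,500 each.
Romilly's share (159,000) passes entirely to Faisal.
Cormac's share (79,500) is divided into 3 shares of 26,500: Eira, Ursula, and Ansel each take 26,500.

Faisal receives 159,000.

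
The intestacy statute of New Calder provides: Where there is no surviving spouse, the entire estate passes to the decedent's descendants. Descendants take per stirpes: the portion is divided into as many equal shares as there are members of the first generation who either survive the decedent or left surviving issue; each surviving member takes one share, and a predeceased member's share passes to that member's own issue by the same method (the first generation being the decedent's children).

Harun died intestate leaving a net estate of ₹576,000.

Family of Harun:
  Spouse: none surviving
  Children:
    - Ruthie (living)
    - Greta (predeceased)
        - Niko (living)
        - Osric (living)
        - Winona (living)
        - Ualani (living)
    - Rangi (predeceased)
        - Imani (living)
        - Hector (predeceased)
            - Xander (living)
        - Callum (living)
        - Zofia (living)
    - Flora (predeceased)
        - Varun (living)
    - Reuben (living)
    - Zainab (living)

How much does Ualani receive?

Ualani receives ₹24,000.

The entire ₹576,000 passes to the descendants.
That amount (₹576,000) is divided into 6 shares of ₹96,000: Ruthie, Reuben, and Zainab each take ₹96,000; Greta's ₹96,000 share passes to Greta's issue; Rangi's ₹96,000 share passes to Rangi's issue; Flora's ₹96,000 share passes to Flora's issue.
Greta's share (₹96,000) is divided into 4 shares of ₹24,000: Niko, Osric, Winona, and Ualani each take ₹24,000.
Rangi's share (₹96,000) is divided into 4 shares of ₹24,000: Imani, Callum, and Zofia each take ₹24,000; Hector's ₹24,000 share passes to Hector's issue.
Hector's share (₹24,000) passes entirely to Xander.
Flora's share (₹96,000) passes entirely to Varun.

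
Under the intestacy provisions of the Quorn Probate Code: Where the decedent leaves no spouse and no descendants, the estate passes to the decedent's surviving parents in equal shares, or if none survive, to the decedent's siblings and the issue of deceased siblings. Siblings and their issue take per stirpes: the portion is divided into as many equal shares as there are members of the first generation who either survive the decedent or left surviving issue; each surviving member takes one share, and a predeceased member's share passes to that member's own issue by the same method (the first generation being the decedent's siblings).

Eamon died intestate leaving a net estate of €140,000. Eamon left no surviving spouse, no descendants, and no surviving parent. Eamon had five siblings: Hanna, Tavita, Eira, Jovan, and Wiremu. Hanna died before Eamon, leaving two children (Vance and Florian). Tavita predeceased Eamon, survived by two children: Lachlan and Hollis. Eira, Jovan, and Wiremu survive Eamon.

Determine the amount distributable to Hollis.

The entire €140,000 passes to the siblings and their issue.
That amount (€140,000) is divided into 5 shares of €28,000: Eira, Jovan, and Wiremu each take €28,000; Hanna's €28,000 share passes to Hanna's issue; Tavita's €28,000 share passes to Tavita's issue.
Hanna's share (€28,000) is divided into 2 shares of €14,000: Vance and Florian each take €14,000.
Tavita's share (€28,000) is divided into 2 shares of €14,000: Lachlan and Hollis each take €14,000.

Hollis receives €14,000.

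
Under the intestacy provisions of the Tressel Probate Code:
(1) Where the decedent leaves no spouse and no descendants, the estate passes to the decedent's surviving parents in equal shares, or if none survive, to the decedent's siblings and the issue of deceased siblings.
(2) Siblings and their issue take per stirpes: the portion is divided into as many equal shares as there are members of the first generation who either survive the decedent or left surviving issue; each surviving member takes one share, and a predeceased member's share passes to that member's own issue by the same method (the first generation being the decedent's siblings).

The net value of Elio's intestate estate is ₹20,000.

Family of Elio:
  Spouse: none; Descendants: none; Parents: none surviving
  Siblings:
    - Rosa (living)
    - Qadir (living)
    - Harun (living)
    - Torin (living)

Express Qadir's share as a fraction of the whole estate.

The entire ₹20,000 passes to the siblings and their issue.
That amount (₹20,000) is divided into 4 shares of ₹5,000: Rosa, Qadir, Harun, and Torin each take ₹5,000.

Qadir receives 1/4 of the estate.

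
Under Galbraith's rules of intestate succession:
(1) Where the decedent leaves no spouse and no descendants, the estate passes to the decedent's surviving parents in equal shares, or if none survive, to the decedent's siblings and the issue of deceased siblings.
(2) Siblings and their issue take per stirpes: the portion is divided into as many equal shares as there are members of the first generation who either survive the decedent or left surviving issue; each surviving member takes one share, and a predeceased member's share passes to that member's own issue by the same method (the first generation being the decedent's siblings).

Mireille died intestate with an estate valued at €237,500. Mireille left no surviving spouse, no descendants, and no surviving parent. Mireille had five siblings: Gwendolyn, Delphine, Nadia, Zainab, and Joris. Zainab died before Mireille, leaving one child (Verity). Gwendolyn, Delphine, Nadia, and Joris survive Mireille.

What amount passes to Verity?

Verity receives €47,500.

The entire €237,500 passes to the siblings and their issue.
That amount (€237,500) is divided into 5 shares of €47,500: Gwendolyn, Delphine, Nadia, and Joris each take €47,500; Zainab's €47,500 share passes to Zainab's issue.
Zainab's share (€47,500) passes entirely to Verity.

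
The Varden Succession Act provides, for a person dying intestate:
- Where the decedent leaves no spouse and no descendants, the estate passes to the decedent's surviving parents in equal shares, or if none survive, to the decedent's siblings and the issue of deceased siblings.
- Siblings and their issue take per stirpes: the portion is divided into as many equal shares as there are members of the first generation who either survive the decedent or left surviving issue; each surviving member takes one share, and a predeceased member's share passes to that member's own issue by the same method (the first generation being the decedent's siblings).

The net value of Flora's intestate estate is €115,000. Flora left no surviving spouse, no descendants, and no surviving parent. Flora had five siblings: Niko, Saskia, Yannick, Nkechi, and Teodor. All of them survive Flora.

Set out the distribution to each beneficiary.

The entire €115,000 passes to the siblings and their issue.
That amount (€115,000) is divided into 5 shares of €23,000: Niko, Saskia, Yannick, Nkechi, and Teodor each take €23,000.

Niko: €23,000; Saskia: €23,000; Yannick: €23,000; Nkechi: €23,000; Teodor: €23,000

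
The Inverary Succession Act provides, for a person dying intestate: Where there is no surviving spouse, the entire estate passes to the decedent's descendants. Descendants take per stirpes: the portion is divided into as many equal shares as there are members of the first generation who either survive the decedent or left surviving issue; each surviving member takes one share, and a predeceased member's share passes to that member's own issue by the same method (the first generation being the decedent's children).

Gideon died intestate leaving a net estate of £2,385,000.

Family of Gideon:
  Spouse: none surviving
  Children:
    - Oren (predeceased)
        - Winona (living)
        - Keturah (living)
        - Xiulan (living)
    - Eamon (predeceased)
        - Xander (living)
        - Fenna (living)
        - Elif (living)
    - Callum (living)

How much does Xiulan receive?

The entire £2,385,000 passes to the descendants.
That amount (£2,385,000) is divided into 3 shares of £795,000: Callum takes £795,000; Oren's £795,000 share passes to Oren's issue; Eamon's £795,000 share passes to Eamon's issue.
Oren's share (£795,000) is divided into 3 shares of £265,000: Winona, Keturah, and Xiulan each take £265,000.
Eamon's share (£795,000) is divided into 3 shares of £265,000: Xander, Fenna, and Elif each take £265,000.

Xiulan receives £265,000.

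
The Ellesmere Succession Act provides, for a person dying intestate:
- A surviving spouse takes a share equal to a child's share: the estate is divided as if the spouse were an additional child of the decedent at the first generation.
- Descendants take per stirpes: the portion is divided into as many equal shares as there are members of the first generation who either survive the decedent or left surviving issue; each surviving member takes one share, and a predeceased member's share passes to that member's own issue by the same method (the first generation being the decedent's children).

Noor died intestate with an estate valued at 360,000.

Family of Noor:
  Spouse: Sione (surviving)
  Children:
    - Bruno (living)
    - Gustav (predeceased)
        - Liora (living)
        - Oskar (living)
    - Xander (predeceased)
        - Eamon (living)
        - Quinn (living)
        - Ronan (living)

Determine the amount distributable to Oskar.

The spouse counts as an additional share at the children's level, so there are 4 primary shares of 90,000. Sione takes one such share (90,000).
The children's combined portion (270,000) is divided into 3 shares of 90,000: Bruno takes 90,000; Gustav's 90,000 share passes to Gustav's issue; Xander's 90,000 share passes to Xander's issue.
Gustav's share (90,000) is divided into 2 shares of 45,000: Liora and Oskar each take 45,000.
Xander's share (90,000) is divided into 3 shares of 30,000: Eamon, Quinn, and Ronan each take 30,000.

Oskar receives 45,000.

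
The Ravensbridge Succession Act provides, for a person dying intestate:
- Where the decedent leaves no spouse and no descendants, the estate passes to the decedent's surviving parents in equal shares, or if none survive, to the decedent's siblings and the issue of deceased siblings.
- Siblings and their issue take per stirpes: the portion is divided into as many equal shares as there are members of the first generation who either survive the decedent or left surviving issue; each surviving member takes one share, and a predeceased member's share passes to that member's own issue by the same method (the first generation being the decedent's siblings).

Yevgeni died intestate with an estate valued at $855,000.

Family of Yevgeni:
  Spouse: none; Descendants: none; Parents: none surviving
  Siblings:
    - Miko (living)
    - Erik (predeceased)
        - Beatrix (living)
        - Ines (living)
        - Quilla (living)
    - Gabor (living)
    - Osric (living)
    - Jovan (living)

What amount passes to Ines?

Ines receives $57,000.

The entire $855,000 passes to the siblings and their issue.
That amount ($855,000) is divided into 5 shares of $171,000: Miko, Gabor, Osric, and Jovan each take $171,000; Erik's $171,000 share passes to Erik's issue.
Erik's share ($171,000) is divided into 3 shares of $57,000: Beatrix, Ines, and Quilla each take $57,000.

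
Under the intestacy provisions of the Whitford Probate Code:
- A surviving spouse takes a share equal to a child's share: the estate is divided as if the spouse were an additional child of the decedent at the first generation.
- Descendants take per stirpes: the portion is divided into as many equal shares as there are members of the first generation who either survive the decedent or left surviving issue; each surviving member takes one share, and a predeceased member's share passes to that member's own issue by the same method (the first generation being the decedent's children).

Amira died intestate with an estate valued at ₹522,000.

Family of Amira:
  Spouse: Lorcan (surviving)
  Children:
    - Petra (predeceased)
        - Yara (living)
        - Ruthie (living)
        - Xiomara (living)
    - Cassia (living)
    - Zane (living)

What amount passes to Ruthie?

Ruthie receives ₹43,500.

The spouse counts as an additional share at the children's level, so there are 4 primary shares of ₹130,500. Lorcan takes one such share (₹130,500).
The children's combined portion (₹391,500) is divided into 3 shares of ₹130,500: Cassia and Zane each take ₹130,500; Petra's ₹130,500 share passes to Petra's issue.
Petra's share (₹130,500) is divided into 3 shares of ₹43,500: Yara, Ruthie, and Xiomara each take ₹43,500.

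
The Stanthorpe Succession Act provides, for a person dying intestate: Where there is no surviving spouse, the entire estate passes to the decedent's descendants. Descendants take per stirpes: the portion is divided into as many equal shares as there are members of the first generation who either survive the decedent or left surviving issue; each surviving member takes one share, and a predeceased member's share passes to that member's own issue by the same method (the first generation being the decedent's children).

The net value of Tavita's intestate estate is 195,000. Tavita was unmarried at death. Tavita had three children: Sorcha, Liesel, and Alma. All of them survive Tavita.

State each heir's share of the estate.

The entire 195,000 passes to the descendants.
That amount (195,000) is divided into 3 shares of 65,000: Sorcha, Liesel, and Alma each take 65,000.

Sorcha: 65,000; Liesel: 65,000; Alma: 65,000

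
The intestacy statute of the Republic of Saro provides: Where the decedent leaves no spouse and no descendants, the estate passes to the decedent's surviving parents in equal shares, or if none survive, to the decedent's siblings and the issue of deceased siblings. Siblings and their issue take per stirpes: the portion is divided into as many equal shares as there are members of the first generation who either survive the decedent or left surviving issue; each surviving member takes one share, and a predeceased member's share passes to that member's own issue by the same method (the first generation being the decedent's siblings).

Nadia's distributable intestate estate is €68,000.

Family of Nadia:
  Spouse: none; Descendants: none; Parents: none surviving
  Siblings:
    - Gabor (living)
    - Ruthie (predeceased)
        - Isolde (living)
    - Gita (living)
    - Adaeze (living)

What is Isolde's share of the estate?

The entire €68,000 passes to the siblings and their issue.
That amount (€68,000) is divided into 4 shares of €17,000: Gabor, Gita, and Adaeze each take €17,000; Ruthie's €17,000 share passes to Ruthie's issue.
Ruthie's share (€17,000) passes entirely to Isolde.

Isolde receives €17,000.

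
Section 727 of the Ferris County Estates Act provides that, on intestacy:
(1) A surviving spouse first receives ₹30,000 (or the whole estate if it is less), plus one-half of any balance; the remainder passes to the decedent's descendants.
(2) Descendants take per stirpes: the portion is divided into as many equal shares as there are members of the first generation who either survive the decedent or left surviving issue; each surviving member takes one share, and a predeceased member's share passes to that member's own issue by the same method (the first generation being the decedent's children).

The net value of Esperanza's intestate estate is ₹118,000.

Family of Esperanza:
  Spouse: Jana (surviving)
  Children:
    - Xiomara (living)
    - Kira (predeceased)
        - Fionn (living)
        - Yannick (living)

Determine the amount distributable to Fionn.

Fionn receives ₹11,000.

Jana first takes ₹30,000, leaving a balance of ₹88,000. Jana then takes one-half of the balance (₹44,000), for a total of ₹74,000. The remaining ₹44,000 passes to the descendants.
The descendants' portion (₹44,000) is divided into 2 shares of ₹22,000: Xiomara takes ₹22,000; Kira's ₹22,000 share passes to Kira's issue.
Kira's share (₹22,000) is divided into 2 shares of ₹11,000: Fionn and Yannick each take ₹11,000.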